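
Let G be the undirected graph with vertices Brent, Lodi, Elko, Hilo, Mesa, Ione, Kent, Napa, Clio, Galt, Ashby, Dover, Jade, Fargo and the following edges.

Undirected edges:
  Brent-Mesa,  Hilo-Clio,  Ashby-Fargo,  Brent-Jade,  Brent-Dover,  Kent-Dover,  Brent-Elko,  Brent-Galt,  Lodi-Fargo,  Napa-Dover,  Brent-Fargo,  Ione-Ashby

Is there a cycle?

DFS, tracking each vertex's parent; an edge to a visited non-parent vertex closes a cycle.
Start from Mesa:
visit Mesa (parent –)
  visit Brent (parent Mesa)
    visit Fargo (parent Brent)
      visit Ashby (parent Fargo)
        visit Ione (parent Ashby)
          Ione–Ashby: parent, skip
        Ashby–Fargo: parent, skip
      visit Lodi (parent Fargo)
        Lodi–Fargo: parent, skip
      Fargo–Brent: parent, skip
    Brent–Mesa: parent, skip
    visit Galt (parent Brent)
      Galt–Brent: parent, skip
    visit Elko (parent Brent)
      Elko–Brent: parent, skip
    visit Dover (parent Brent)
      visit Napa (parent Dover)
        Napa–Dover: parent, skip
      visit Kent (parent Dover)
        Kent–Dover: parent, skip
      Dover–Brent: parent, skip
    visit Jade (parent Brent)
      Jade–Brent: parent, skip
visit Hilo (parent –)
  visit Clio (parent Hilo)
    Clio–Hilo: parent, skip
No non-parent visited neighbor found — the graph is a forest.

No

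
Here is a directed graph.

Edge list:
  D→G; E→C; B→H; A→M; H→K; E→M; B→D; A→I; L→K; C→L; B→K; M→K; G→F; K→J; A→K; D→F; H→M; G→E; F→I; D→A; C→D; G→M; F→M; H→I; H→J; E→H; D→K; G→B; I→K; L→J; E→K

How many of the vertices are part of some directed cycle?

5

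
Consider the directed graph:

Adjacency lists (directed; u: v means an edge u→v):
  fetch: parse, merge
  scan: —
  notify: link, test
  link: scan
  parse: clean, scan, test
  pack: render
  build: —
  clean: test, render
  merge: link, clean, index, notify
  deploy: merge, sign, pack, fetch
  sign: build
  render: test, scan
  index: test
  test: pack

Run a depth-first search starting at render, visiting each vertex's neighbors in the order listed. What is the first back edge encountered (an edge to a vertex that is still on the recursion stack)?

pack→render

DFS from render (visiting each vertex's neighbors in the order listed); mark gray on enter, black on exit:
render gray
  test gray
    pack gray
      pack→render: render is gray → back edge
First back edge: pack → render.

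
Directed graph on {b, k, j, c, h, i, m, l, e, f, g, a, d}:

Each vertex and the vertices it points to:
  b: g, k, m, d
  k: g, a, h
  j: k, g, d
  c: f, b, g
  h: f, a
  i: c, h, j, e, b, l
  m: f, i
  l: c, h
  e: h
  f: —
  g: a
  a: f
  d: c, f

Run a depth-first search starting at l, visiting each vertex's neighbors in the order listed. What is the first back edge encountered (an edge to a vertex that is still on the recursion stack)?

i->c

DFS from l (visiting each vertex's neighbors in the order listed); mark gray on enter, black on exit:
l gray
  c gray
    f gray
    f black
    b gray
      g gray
        a gray
          a→f: f black — skip
        a black
      g black
      k gray
        k→g: g black — skip
        k→a: a black — skip
        h gray
          h→f: f black — skip
          h→a: a black — skip
        h black
      k black
      m gray
        m→f: f black — skip
        i gray
          i→c: c is gray → back edge
First back edge: i → c.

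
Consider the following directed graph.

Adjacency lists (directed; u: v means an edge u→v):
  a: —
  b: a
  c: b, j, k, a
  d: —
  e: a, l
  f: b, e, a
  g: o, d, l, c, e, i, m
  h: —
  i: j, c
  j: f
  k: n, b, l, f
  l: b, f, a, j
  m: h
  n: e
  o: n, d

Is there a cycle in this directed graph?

DFS with white/gray/black marking, starting from k:
k gray
  n gray
    e gray
      a gray
      a black
      l gray
        b gray
          b→a: a black — skip
        b black
        f gray
          f→b: b black — skip
          f→e: e is gray → back edge
Back edge found, so a cycle exists: e → l → f → e.

Yes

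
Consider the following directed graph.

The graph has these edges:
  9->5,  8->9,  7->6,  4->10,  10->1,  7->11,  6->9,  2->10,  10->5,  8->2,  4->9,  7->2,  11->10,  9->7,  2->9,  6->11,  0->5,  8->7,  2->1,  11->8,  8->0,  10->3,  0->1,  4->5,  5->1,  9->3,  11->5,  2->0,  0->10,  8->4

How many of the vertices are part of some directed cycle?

7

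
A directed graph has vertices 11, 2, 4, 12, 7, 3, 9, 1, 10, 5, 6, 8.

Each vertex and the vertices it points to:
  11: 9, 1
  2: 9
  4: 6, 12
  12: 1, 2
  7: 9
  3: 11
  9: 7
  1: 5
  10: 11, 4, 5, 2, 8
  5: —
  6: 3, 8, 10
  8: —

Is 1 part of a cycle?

No

1 lies on a cycle iff there is a path from 1 back to itself.
Exploring from 1, it never reaches itself; equivalently, its strongly connected component is a singleton.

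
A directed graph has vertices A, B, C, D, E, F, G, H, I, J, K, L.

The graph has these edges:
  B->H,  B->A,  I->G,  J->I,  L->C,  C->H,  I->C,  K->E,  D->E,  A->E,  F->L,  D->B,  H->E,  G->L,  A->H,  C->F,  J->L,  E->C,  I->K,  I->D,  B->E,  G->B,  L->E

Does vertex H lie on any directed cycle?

H is on a cycle iff H can reach itself via ≥1 edge.
H → E → C → H — yes.

Yes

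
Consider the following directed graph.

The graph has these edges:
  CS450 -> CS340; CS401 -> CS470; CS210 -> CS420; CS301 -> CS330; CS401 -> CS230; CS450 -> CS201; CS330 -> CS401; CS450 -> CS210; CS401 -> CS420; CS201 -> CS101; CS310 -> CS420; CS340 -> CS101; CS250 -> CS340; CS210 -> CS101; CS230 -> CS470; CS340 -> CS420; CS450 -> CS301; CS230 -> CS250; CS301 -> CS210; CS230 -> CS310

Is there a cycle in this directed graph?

No

DFS with white/gray/black marking, starting from CS450:
CS450 gray
  CS301 gray
    CS210 gray
      CS101 gray
      CS101 black
      CS420 gray
      CS420 black
    CS210 black
    CS330 gray
      CS401 gray
        CS401→CS420: CS420 black — skip
        CS230 gray
          CS470 gray
          CS470 black
          CS310 gray
            CS310→CS420: CS420 black — skip
          CS310 black
          CS250 gray
            CS340 gray
              CS340→CS420: CS420 black — skip
              CS340→CS101: CS101 black — skip
            CS340 black
          CS250 black
        CS230 black
        CS401→CS470: CS470 black — skip
      CS401 black
    CS330 black
  CS301 black
  CS201 gray
    CS201→CS101: CS101 black — skip
  CS201 black
  CS450→CS340: CS340 black — skip
  CS450→CS210: CS210 black — skip
CS450 black
Every edge goes to a white or black vertex — no back edge, so the graph is acyclic.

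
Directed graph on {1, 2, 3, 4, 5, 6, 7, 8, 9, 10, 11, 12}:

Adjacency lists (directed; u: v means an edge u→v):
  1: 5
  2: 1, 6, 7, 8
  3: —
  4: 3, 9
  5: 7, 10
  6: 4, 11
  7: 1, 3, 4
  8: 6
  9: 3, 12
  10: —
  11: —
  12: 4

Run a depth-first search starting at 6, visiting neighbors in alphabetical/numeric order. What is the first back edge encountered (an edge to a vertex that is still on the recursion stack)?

12->4

DFS from 6 (visiting neighbors in alphabetical/numeric order); mark gray on enter, black on exit:
6 gray
  4 gray
    3 gray
    3 black
    9 gray
      9→3: 3 black — skip
      12 gray
        12→4: 4 is gray → back edge
First back edge: 12 → 4.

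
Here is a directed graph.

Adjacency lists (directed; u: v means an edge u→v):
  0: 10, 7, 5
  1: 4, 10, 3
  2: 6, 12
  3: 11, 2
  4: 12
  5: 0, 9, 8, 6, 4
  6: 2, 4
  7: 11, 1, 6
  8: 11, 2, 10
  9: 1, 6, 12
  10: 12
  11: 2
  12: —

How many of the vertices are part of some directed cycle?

4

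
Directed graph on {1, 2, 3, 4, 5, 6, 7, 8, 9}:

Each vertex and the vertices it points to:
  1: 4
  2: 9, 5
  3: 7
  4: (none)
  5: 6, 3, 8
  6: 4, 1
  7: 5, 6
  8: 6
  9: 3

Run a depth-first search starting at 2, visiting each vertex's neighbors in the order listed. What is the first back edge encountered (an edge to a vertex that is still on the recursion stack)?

DFS from 2 (visiting each vertex's neighbors in the order listed); mark gray on enter, black on exit:
2 gray
  9 gray
    3 gray
      7 gray
        5 gray
          6 gray
            4 gray
            4 black
            1 gray
              1→4: 4 black — skip
            1 black
          6 black
          5→3: 3 is gray → back edge
First back edge: 5 → 3.

5→3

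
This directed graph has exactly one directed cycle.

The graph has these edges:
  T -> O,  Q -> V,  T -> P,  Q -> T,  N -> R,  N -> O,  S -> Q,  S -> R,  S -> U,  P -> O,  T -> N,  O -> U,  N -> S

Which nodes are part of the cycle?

DFS with gray/black marking from Q:
Q gray
  T gray
    P gray
      O gray
        U gray
        U black
      O black
    P black
    N gray
      N→O: O black — skip
      S gray
        S→U: U black — skip
        S→Q: Q is gray → back edge
Back edge closes the cycle Q → T → N → S → Q; its vertices are {N, Q, S, T}.

N, Q, S, T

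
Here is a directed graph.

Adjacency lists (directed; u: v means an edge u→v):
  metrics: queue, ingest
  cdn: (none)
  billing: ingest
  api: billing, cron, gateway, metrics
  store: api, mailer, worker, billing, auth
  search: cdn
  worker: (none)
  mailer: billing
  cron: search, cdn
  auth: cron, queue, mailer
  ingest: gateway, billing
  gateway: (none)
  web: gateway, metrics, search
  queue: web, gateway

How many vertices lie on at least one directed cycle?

5

A vertex is on a directed cycle iff it belongs to a strongly connected component of size ≥ 2 (or has a self-loop).
The vertices on cycles are {web, queue, ingest, billing, metrics} — 5 in total.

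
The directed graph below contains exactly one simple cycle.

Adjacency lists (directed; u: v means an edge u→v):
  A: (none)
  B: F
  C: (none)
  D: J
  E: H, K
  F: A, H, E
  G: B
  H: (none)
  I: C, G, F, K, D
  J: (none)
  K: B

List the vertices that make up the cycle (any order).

B, E, F, K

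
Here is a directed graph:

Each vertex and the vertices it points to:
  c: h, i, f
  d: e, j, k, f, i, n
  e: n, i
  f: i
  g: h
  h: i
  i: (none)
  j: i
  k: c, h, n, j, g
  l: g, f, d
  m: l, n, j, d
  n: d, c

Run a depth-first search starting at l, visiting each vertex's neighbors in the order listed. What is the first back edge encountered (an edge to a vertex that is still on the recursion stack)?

n→d

DFS from l (visiting each vertex's neighbors in the order listed); mark gray on enter, black on exit:
l gray
  g gray
    h gray
      i gray
      i black
    h black
  g black
  f gray
    f→i: i black — skip
  f black
  d gray
    e gray
      n gray
        n→d: d is gray → back edge
First back edge: n → d.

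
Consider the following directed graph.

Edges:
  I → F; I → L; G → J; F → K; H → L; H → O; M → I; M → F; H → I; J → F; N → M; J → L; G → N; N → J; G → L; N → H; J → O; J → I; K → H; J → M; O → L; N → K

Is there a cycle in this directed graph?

DFS with white/gray/black marking, starting from F:
F gray
  K gray
    H gray
      L gray
      L black
      I gray
        I→L: L black — skip
        I→F: F is gray → back edge
Back edge found, so a cycle exists: F → K → H → I → F.

Yes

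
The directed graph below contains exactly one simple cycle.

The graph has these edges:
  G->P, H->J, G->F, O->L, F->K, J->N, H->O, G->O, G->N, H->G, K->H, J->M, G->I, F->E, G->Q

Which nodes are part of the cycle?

F, G, H, K

DFS with gray/black marking from H:
H gray
  O gray
    L gray
    L black
  O black
  J gray
    M gray
    M black
    N gray
    N black
  J black
  G gray
    P gray
    P black
    Q gray
    Q black
    G→O: O black — skip
    G→N: N black — skip
    F gray
      K gray
        K→H: H is gray → back edge
Back edge closes the cycle H → G → F → K → H; its vertices are {F, G, H, K}.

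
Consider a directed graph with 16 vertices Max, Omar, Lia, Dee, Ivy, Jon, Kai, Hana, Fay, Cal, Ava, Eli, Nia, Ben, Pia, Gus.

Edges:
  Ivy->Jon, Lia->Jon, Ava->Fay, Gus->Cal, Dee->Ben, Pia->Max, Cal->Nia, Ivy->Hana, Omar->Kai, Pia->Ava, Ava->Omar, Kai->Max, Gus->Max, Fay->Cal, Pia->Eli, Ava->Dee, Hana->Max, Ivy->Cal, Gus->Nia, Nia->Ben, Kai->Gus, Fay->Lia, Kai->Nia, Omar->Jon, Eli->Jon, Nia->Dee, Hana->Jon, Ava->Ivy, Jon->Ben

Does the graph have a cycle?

DFS with white/gray/black marking, starting from Fay:
Fay gray
  Lia gray
    Jon gray
      Ben gray
      Ben black
    Jon black
  Lia black
  Cal gray
    Nia gray
      Dee gray
        Dee→Ben: Ben black — skip
      Dee black
      Nia→Ben: Ben black — skip
    Nia black
  Cal black
Fay black
Max gray
Max black
Omar gray
  Kai gray
    Kai→Nia: Nia black — skip
    Kai→Max: Max black — skip
    Gus gray
      Gus→Max: Max black — skip
      Gus→Nia: Nia black — skip
      Gus→Cal: Cal black — skip
    Gus black
  Kai black
  Omar→Jon: Jon black — skip
Omar black
Ivy gray
  Hana gray
    Hana→Max: Max black — skip
    Hana→Jon: Jon black — skip
  Hana black
  Ivy→Cal: Cal black — skip
  Ivy→Jon: Jon black — skip
Ivy black
Ava gray
  Ava→Dee: Dee black — skip
  Ava→Fay: Fay black — skip
  Ava→Ivy: Ivy black — skip
  Ava→Omar: Omar black — skip
Ava black
Eli gray
  Eli→Jon: Jon black — skip
Eli black
Pia gray
  Pia→Eli: Eli black — skip
  Pia→Max: Max black — skip
  Pia→Ava: Ava black — skip
Pia black
Every edge goes to a white or black vertex — no back edge, so the graph is acyclic.

No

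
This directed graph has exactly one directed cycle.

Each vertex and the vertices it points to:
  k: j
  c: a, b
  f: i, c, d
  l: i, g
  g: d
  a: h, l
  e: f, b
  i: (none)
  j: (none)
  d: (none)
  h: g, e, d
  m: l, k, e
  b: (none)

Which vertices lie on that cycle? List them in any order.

a, c, e, f, h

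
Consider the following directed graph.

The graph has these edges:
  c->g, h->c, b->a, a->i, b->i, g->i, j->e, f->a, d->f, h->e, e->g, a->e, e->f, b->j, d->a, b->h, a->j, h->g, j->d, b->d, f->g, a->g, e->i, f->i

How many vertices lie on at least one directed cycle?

A vertex is on a directed cycle iff it belongs to a strongly connected component of size ≥ 2 (or has a self-loop).
The vertices on cycles are {a, d, e, f, j} — 5 in total.

5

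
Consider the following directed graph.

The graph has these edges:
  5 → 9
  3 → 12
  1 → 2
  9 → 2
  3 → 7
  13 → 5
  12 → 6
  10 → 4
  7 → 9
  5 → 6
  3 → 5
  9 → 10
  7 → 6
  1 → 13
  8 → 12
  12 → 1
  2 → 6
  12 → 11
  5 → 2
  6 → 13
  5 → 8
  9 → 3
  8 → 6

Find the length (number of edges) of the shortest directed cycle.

3

For each vertex v, BFS finds the shortest path from v back to v.
The shortest such closed walk is 3 → 7 → 9 → 3, length 3.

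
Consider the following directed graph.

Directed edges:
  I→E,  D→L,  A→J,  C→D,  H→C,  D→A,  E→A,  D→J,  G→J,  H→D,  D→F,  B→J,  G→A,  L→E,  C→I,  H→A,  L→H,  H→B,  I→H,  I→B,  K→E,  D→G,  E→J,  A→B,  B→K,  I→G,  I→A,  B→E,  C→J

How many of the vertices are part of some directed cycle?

A vertex is on a directed cycle iff it belongs to a strongly connected component of size ≥ 2 (or has a self-loop).
The vertices on cycles are {A, B, C, D, E, H, I, K, L} — 9 in total.

9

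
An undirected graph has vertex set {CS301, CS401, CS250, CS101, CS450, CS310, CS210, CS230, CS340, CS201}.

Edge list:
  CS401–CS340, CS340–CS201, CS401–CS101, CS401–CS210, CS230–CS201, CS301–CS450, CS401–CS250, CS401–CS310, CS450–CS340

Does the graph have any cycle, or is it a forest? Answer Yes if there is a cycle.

DFS, tracking each vertex's parent; an edge to a visited non-parent vertex closes a cycle.
Start from CS250:
visit CS250 (parent –)
  visit CS401 (parent CS250)
    visit CS210 (parent CS401)
      CS210–CS401: parent, skip
    visit CS101 (parent CS401)
      CS101–CS401: parent, skip
    visit CS340 (parent CS401)
      CS340–CS401: parent, skip
      visit CS450 (parent CS340)
        CS450–CS340: parent, skip
        visit CS301 (parent CS450)
          CS301–CS450: parent, skip
      visit CS201 (parent CS340)
        CS201–CS340: parent, skip
        visit CS230 (parent CS201)
          CS230–CS201: parent, skip
    CS401–CS250: parent, skip
    visit CS310 (parent CS401)
      CS310–CS401: parent, skip
No non-parent visited neighbor found — the graph is a forest.

No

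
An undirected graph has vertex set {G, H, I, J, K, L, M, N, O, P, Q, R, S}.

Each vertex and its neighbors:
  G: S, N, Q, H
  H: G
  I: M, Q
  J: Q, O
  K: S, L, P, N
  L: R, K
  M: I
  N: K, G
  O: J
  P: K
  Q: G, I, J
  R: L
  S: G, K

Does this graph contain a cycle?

Yes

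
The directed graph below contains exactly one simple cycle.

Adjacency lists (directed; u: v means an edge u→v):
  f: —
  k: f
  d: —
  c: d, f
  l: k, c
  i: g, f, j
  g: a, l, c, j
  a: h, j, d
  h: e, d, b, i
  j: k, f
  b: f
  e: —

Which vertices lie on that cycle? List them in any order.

a, g, h, i

DFS with gray/black marking from h:
h gray
  e gray
  e black
  d gray
  d black
  b gray
    f gray
    f black
  b black
  i gray
    g gray
      a gray
        a→h: h is gray → back edge
Back edge closes the cycle h → i → g → a → h; its vertices are {a, g, h, i}.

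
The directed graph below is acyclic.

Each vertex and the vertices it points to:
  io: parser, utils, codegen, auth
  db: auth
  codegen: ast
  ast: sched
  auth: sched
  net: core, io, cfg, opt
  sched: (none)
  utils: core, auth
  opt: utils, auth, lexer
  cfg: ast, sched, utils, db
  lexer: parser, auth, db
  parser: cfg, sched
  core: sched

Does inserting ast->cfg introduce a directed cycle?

Yes

Adding ast→cfg creates a cycle iff cfg can already reach ast.
Path from cfg: cfg → ast.
So cfg → … → ast → cfg is a cycle.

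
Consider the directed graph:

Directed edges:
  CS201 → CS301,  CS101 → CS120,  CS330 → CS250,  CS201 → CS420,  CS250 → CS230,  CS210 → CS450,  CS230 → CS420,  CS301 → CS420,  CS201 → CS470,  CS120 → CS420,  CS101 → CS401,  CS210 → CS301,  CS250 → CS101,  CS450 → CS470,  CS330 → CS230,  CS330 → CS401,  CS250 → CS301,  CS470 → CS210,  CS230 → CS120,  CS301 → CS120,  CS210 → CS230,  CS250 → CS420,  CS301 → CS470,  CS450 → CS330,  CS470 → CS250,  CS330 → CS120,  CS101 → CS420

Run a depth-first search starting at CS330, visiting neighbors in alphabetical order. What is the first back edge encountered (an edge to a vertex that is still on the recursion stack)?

CS210->CS301

DFS from CS330 (visiting neighbors in alphabetical order); mark gray on enter, black on exit:
CS330 gray
  CS120 gray
    CS420 gray
    CS420 black
  CS120 black
  CS230 gray
    CS230→CS120: CS120 black — skip
    CS230→CS420: CS420 black — skip
  CS230 black
  CS250 gray
    CS101 gray
      CS101→CS120: CS120 black — skip
      CS401 gray
      CS401 black
      CS101→CS420: CS420 black — skip
    CS101 black
    CS250→CS230: CS230 black — skip
    CS301 gray
      CS301→CS120: CS120 black — skip
      CS301→CS420: CS420 black — skip
      CS470 gray
        CS210 gray
          CS210→CS230: CS230 black — skip
          CS210→CS301: CS301 is gray → back edge
First back edge: CS210 → CS301.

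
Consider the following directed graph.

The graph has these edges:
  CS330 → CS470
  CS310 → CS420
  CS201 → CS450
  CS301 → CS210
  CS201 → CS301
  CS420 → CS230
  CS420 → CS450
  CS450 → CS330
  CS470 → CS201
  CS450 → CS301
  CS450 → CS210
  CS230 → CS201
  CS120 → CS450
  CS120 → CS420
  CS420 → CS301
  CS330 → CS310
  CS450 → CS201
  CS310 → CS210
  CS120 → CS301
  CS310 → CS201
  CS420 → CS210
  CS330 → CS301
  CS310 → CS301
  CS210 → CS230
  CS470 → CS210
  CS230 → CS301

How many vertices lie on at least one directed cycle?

9

A vertex is on a directed cycle iff it belongs to a strongly connected component of size ≥ 2 (or has a self-loop).
The vertices on cycles are {CS201, CS210, CS230, CS301, CS310, CS330, CS420, CS450, CS470} — 9 in total.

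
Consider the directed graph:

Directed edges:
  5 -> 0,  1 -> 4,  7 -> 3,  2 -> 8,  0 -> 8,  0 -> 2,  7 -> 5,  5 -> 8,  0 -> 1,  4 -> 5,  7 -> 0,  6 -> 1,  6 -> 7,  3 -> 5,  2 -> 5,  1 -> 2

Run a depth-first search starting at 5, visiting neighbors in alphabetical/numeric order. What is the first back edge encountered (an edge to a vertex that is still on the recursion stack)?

2->5

DFS from 5 (visiting neighbors in alphabetical/numeric order); mark gray on enter, black on exit:
5 gray
  0 gray
    1 gray
      2 gray
        2→5: 5 is gray → back edge
First back edge: 2 → 5.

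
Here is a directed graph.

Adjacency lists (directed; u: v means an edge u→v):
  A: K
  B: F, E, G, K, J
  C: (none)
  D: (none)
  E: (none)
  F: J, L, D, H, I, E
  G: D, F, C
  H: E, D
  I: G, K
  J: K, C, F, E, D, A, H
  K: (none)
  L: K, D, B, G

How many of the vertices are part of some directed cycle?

6

A vertex is on a directed cycle iff it belongs to a strongly connected component of size ≥ 2 (or has a self-loop).
The vertices on cycles are {B, F, G, I, J, L} — 6 in total.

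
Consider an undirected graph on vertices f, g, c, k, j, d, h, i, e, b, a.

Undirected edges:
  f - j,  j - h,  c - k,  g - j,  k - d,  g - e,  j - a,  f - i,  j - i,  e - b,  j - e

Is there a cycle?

Yes

DFS, tracking each vertex's parent; an edge to a visited non-parent vertex closes a cycle.
Start from c:
visit c (parent –)
  visit k (parent c)
    k–c: parent, skip
    visit d (parent k)
      d–k: parent, skip
visit f (parent –)
  visit i (parent f)
    i–f: parent, skip
    visit j (parent i)
      visit a (parent j)
        a–j: parent, skip
      visit h (parent j)
        h–j: parent, skip
      visit e (parent j)
        visit b (parent e)
          b–e: parent, skip
        e–j: parent, skip
        visit g (parent e)
          g–j: j visited and ≠ parent → cycle
Cycle: j – e – g – j.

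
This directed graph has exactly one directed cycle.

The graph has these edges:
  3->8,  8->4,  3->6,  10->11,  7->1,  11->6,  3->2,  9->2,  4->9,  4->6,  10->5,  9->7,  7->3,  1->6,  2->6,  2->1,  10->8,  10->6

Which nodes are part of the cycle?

3, 4, 7, 8, 9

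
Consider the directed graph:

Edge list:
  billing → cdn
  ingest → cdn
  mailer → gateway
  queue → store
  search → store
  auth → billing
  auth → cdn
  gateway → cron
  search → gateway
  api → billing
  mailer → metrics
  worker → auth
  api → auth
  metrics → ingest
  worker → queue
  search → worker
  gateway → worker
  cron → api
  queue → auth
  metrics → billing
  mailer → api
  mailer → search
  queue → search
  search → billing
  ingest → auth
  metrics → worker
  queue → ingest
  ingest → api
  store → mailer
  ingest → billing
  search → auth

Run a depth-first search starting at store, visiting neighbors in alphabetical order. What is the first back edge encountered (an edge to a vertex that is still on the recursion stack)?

DFS from store (visiting neighbors in alphabetical order); mark gray on enter, black on exit:
store gray
  mailer gray
    api gray
      auth gray
        billing gray
          cdn gray
          cdn black
        billing black
        auth→cdn: cdn black — skip
      auth black
      api→billing: billing black — skip
    api black
    gateway gray
      cron gray
        cron→api: api black — skip
      cron black
      worker gray
        worker→auth: auth black — skip
        queue gray
          queue→auth: auth black — skip
          ingest gray
            ingest→api: api black — skip
            ingest→auth: auth black — skip
            ingest→billing: billing black — skip
            ingest→cdn: cdn black — skip
          ingest black
          search gray
            search→auth: auth black — skip
            search→billing: billing black — skip
            search→gateway: gateway is gray → back edge
First back edge: search → gateway.

search→gateway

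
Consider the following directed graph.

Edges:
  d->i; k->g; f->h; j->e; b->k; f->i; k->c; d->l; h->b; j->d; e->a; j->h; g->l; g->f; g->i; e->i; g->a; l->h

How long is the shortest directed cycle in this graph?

5

For each vertex v, BFS finds the shortest path from v back to v.
The shortest such closed walk is h → b → k → g → l → h, length 5.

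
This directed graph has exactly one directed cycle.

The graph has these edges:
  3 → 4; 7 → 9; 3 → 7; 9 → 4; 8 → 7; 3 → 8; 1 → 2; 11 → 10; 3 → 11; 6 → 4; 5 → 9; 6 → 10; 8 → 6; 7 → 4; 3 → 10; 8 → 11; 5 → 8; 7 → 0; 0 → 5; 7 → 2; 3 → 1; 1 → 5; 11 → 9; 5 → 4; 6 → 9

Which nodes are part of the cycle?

DFS with gray/black marking from 8:
8 gray
  6 gray
    9 gray
      4 gray
      4 black
    9 black
    6→4: 4 black — skip
    10 gray
    10 black
  6 black
  7 gray
    2 gray
    2 black
    7→4: 4 black — skip
    0 gray
      5 gray
        5→8: 8 is gray → back edge
Back edge closes the cycle 8 → 7 → 0 → 5 → 8; its vertices are {0, 5, 7, 8}.

0, 5, 7, 8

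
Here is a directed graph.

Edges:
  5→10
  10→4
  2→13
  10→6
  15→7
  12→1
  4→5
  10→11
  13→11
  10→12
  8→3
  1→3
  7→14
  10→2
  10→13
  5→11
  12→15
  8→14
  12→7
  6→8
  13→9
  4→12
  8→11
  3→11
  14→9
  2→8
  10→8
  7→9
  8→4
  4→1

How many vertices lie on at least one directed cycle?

6

A vertex is on a directed cycle iff it belongs to a strongly connected component of size ≥ 2 (or has a self-loop).
The vertices on cycles are {2, 4, 5, 6, 8, 10} — 6 in total.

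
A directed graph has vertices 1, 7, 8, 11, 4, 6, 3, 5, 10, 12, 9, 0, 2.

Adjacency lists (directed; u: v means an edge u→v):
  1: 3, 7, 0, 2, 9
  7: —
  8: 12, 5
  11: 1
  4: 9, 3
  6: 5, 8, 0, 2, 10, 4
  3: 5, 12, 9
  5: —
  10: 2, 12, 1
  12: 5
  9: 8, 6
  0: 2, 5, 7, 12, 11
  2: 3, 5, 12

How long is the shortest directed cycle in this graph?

3

For each vertex v, BFS finds the shortest path from v back to v.
The shortest such closed walk is 6 → 4 → 9 → 6, length 3.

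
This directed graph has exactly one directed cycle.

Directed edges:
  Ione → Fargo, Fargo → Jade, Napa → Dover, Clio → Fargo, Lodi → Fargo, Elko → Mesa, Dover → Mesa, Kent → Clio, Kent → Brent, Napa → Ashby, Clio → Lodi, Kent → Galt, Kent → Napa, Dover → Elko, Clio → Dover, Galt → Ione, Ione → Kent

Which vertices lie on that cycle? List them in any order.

Galt, Ione, Kent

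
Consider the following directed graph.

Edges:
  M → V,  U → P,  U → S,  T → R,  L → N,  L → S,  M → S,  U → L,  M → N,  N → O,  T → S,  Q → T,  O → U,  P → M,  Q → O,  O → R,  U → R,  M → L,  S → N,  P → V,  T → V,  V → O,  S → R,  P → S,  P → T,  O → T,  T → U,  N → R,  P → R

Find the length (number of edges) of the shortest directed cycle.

3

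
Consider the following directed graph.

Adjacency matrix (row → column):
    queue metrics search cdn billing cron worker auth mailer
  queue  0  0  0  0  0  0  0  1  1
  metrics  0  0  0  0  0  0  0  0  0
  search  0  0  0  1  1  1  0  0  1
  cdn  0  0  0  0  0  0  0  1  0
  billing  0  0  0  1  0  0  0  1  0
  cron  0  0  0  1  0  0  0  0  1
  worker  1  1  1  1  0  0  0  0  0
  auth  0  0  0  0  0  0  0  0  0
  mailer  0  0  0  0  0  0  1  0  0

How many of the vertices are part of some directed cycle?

5

A vertex is on a directed cycle iff it belongs to a strongly connected component of size ≥ 2 (or has a self-loop).
The vertices on cycles are {cron, queue, mailer, search, worker} — 5 in total.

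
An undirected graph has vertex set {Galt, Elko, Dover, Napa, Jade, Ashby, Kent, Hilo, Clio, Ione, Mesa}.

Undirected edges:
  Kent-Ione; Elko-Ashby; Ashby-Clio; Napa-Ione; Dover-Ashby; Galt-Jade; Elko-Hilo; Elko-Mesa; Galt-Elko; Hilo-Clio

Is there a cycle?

Yes

DFS, tracking each vertex's parent; an edge to a visited non-parent vertex closes a cycle.
Start from Napa:
visit Napa (parent –)
  visit Ione (parent Napa)
    visit Kent (parent Ione)
      Kent–Ione: parent, skip
    Ione–Napa: parent, skip
visit Galt (parent –)
  visit Jade (parent Galt)
    Jade–Galt: parent, skip
  visit Elko (parent Galt)
    Elko–Galt: parent, skip
    visit Ashby (parent Elko)
      Ashby–Elko: parent, skip
      visit Clio (parent Ashby)
        Clio–Ashby: parent, skip
        visit Hilo (parent Clio)
          Hilo–Clio: parent, skip
          Hilo–Elko: Elko visited and ≠ parent → cycle
Cycle: Elko – Ashby – Clio – Hilo – Elko.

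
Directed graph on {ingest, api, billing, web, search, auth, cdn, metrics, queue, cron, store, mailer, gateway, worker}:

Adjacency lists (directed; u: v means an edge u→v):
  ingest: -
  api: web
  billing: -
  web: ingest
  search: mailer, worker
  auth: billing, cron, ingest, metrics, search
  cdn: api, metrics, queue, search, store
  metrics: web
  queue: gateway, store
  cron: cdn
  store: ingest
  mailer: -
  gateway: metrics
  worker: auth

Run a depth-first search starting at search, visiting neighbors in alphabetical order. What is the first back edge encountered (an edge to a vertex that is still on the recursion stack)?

DFS from search (visiting neighbors in alphabetical order); mark gray on enter, black on exit:
search gray
  mailer gray
  mailer black
  worker gray
    auth gray
      billing gray
      billing black
      cron gray
        cdn gray
          api gray
            web gray
              ingest gray
              ingest black
            web black
          api black
          metrics gray
            metrics→web: web black — skip
          metrics black
          queue gray
            gateway gray
              gateway→metrics: metrics black — skip
            gateway black
            store gray
              store→ingest: ingest black — skip
            store black
          queue black
          cdn→search: search is gray → back edge
First back edge: cdn → search.

cdn->search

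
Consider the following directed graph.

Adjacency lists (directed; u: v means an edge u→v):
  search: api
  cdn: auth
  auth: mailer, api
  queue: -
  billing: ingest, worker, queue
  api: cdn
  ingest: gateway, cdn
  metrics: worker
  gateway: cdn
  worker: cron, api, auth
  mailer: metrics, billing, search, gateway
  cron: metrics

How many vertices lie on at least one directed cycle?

A vertex is on a directed cycle iff it belongs to a strongly connected component of size ≥ 2 (or has a self-loop).
The vertices on cycles are {api, cdn, auth, cron, ingest, mailer, search, worker, billing, gateway, metrics} — 11 in total.

11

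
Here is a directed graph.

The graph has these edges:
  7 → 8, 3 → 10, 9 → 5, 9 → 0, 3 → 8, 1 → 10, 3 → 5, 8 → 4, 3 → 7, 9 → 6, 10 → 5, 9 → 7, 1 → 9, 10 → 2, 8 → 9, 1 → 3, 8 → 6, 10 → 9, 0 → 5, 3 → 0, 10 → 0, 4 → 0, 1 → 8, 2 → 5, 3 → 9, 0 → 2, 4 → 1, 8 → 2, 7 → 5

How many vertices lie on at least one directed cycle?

7

A vertex is on a directed cycle iff it belongs to a strongly connected component of size ≥ 2 (or has a self-loop).
The vertices on cycles are {1, 3, 4, 7, 8, 9, 10} — 7 in total.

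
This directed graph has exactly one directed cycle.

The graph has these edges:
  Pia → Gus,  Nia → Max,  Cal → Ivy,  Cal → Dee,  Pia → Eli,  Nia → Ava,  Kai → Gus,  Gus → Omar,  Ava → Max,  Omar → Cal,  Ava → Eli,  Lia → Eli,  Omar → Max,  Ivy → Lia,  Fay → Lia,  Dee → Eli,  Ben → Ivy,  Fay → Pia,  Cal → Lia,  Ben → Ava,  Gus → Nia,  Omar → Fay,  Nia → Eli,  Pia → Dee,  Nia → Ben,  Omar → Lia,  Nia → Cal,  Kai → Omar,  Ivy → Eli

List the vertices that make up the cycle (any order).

Fay, Gus, Pia, Omar

DFS with gray/black marking from Gus:
Gus gray
  Nia gray
    Ben gray
      Ivy gray
        Eli gray
        Eli black
        Lia gray
          Lia→Eli: Eli black — skip
        Lia black
      Ivy black
      Ava gray
        Max gray
        Max black
        Ava→Eli: Eli black — skip
      Ava black
    Ben black
    Nia→Ava: Ava black — skip
    Cal gray
      Dee gray
        Dee→Eli: Eli black — skip
      Dee black
      Cal→Ivy: Ivy black — skip
      Cal→Lia: Lia black — skip
    Cal black
    Nia→Max: Max black — skip
    Nia→Eli: Eli black — skip
  Nia black
  Omar gray
    Omar→Max: Max black — skip
    Fay gray
      Pia gray
        Pia→Gus: Gus is gray → back edge
Back edge closes the cycle Gus → Omar → Fay → Pia → Gus; its vertices are {Fay, Gus, Pia, Omar}.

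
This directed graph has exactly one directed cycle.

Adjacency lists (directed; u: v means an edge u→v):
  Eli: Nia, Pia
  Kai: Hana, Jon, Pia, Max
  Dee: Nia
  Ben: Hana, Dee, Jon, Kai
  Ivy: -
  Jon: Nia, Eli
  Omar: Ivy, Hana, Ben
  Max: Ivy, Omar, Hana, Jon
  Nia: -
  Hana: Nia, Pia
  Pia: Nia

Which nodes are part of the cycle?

Ben, Kai, Max, Omar

DFS with gray/black marking from Omar:
Omar gray
  Ivy gray
  Ivy black
  Hana gray
    Nia gray
    Nia black
    Pia gray
      Pia→Nia: Nia black — skip
    Pia black
  Hana black
  Ben gray
    Ben→Hana: Hana black — skip
    Dee gray
      Dee→Nia: Nia black — skip
    Dee black
    Jon gray
      Jon→Nia: Nia black — skip
      Eli gray
        Eli→Nia: Nia black — skip
        Eli→Pia: Pia black — skip
      Eli black
    Jon black
    Kai gray
      Kai→Hana: Hana black — skip
      Kai→Jon: Jon black — skip
      Kai→Pia: Pia black — skip
      Max gray
        Max→Ivy: Ivy black — skip
        Max→Omar: Omar is gray → back edge
Back edge closes the cycle Omar → Ben → Kai → Max → Omar; its vertices are {Ben, Kai, Max, Omar}.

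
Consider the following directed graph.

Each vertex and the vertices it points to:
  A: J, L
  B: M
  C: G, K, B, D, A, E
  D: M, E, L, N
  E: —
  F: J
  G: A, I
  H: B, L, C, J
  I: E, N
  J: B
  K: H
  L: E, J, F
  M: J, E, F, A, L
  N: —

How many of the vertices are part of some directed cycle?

9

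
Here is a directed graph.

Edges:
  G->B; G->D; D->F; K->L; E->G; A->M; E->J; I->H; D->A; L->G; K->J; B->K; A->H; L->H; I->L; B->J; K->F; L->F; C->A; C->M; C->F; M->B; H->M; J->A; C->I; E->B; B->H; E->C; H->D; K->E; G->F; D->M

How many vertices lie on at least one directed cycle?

A vertex is on a directed cycle iff it belongs to a strongly connected component of size ≥ 2 (or has a self-loop).
The vertices on cycles are {A, B, C, D, E, G, H, I, J, K, L, M} — 12 in total.

12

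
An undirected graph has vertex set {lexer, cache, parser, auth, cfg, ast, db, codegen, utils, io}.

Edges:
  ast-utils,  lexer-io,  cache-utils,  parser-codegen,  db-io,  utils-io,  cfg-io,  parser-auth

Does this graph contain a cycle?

No

DFS, tracking each vertex's parent; an edge to a visited non-parent vertex closes a cycle.
Start from lexer:
visit lexer (parent –)
  visit io (parent lexer)
    visit cfg (parent io)
      cfg–io: parent, skip
    io–lexer: parent, skip
    visit db (parent io)
      db–io: parent, skip
    visit utils (parent io)
      visit cache (parent utils)
        cache–utils: parent, skip
      utils–io: parent, skip
      visit ast (parent utils)
        ast–utils: parent, skip
visit parser (parent –)
  visit auth (parent parser)
    auth–parser: parent, skip
  visit codegen (parent parser)
    codegen–parser: parent, skip
No non-parent visited neighbor found — the graph is a forest.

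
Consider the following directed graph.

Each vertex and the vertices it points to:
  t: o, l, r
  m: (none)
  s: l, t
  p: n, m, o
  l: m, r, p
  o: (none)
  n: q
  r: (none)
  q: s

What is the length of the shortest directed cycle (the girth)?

For each vertex v, BFS finds the shortest path from v back to v.
The shortest such closed walk is s → l → p → n → q → s, length 5.

5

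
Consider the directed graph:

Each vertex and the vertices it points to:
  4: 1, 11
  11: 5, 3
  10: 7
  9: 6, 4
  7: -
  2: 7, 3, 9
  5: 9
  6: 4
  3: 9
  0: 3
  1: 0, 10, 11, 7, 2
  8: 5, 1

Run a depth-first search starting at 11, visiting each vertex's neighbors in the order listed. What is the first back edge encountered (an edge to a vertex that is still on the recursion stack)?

3→9

DFS from 11 (visiting each vertex's neighbors in the order listed); mark gray on enter, black on exit:
11 gray
  5 gray
    9 gray
      6 gray
        4 gray
          1 gray
            0 gray
              3 gray
                3→9: 9 is gray → back edge
First back edge: 3 → 9.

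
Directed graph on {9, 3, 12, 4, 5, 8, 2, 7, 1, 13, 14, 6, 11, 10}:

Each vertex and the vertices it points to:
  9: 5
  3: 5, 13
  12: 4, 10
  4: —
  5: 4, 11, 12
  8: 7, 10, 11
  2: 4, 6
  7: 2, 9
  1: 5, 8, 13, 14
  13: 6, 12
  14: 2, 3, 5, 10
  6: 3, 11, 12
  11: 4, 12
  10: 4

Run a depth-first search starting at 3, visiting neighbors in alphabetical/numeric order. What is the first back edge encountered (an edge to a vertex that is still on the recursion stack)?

DFS from 3 (visiting neighbors in alphabetical/numeric order); mark gray on enter, black on exit:
3 gray
  5 gray
    4 gray
    4 black
    11 gray
      11→4: 4 black — skip
      12 gray
        12→4: 4 black — skip
        10 gray
          10→4: 4 black — skip
        10 black
      12 black
    11 black
    5→12: 12 black — skip
  5 black
  13 gray
    6 gray
      6→3: 3 is gray → back edge
First back edge: 6 → 3.

6->3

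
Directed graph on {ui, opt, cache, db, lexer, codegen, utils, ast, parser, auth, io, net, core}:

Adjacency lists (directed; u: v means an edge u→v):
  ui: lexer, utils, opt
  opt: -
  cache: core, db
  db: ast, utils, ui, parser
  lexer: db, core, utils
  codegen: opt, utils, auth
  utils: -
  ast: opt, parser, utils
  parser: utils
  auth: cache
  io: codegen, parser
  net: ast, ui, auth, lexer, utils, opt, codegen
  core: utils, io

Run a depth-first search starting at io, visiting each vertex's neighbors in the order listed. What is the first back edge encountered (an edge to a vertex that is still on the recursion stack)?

DFS from io (visiting each vertex's neighbors in the order listed); mark gray on enter, black on exit:
io gray
  codegen gray
    opt gray
    opt black
    utils gray
    utils black
    auth gray
      cache gray
        core gray
          core→utils: utils black — skip
          core→io: io is gray → back edge
First back edge: core → io.

core->io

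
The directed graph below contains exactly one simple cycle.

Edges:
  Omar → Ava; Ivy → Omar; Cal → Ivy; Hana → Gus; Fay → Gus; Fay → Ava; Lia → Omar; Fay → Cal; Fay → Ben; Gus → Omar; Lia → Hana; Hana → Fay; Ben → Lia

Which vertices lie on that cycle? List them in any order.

DFS with gray/black marking from Fay:
Fay gray
  Ava gray
  Ava black
  Gus gray
    Omar gray
      Omar→Ava: Ava black — skip
    Omar black
  Gus black
  Cal gray
    Ivy gray
      Ivy→Omar: Omar black — skip
    Ivy black
  Cal black
  Ben gray
    Lia gray
      Hana gray
        Hana→Gus: Gus black — skip
        Hana→Fay: Fay is gray → back edge
Back edge closes the cycle Fay → Ben → Lia → Hana → Fay; its vertices are {Ben, Fay, Lia, Hana}.

Ben, Fay, Lia, Hana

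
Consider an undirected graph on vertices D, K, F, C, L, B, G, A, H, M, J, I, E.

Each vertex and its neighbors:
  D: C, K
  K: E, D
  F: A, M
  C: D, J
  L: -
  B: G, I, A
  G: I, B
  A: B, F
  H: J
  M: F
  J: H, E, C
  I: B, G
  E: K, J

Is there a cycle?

DFS, tracking each vertex's parent; an edge to a visited non-parent vertex closes a cycle.
Start from M:
visit M (parent –)
  visit F (parent M)
    visit A (parent F)
      visit B (parent A)
        visit G (parent B)
          visit I (parent G)
            I–B: B visited and ≠ parent → cycle
Cycle: B – G – I – B.

Yes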